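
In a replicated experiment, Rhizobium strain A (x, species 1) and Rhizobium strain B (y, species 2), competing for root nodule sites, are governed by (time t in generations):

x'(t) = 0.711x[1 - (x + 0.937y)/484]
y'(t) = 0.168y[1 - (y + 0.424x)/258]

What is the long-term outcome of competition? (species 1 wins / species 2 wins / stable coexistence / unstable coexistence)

Compare the nullcline intercepts: K1/α12 = 484/0.937 = 517 > K2 = 258; K2/α21 = 258/0.424 = 608 > K1 = 484.
Since both inequalities hold, each species can invade when rare, so the interior equilibrium is stable.

stable coexistence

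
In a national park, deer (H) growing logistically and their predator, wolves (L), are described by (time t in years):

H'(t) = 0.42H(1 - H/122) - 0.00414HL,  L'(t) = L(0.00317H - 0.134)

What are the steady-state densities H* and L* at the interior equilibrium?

From dL/dt = 0 with L > 0: 0.00317H* = 0.134, so H* = 42.3.
Substitute into dH/dt = 0: 0.42(1 - 42.3/122) = 0.00414L*.
The bracket is 0.654, giving L* = 0.274/0.00414 = 66.3.

H* ≈ 42.3, L* ≈ 66.3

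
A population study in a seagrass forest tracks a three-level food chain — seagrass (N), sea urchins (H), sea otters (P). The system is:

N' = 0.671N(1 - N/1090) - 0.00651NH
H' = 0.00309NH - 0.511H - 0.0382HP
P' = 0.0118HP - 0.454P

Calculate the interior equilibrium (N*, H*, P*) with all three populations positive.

From dP/dt = 0: 0.0118H* = 0.454, so H* = 38.5.
From dN/dt = 0: 0.671(1 - N*/1090) = 0.00651·38.5, giving N* = 1090·(1 - 0.373) = 683.
From dH/dt = 0: 0.00309·683 - 0.511 = 0.0382P*, so P* = 1.6/0.0382 = 41.9.

N* ≈ 683, H* ≈ 38.5, P* ≈ 41.9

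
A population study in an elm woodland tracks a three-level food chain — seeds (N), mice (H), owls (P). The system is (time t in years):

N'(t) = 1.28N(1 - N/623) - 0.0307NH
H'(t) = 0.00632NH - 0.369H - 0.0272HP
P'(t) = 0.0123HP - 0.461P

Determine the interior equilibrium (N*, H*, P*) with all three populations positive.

From dP/dt = 0: 0.0123H* = 0.461, so H* = 37.5.
From dN/dt = 0: 1.28(1 - N*/623) = 0.0307·37.5, giving N* = 623·(1 - 0.899) = 63.
From dH/dt = 0: 0.00632·63 - 0.369 = 0.0272P*, so P* = 0.029/0.0272 = 1.06.

N* ≈ 63, H* ≈ 37.5, P* ≈ 1.06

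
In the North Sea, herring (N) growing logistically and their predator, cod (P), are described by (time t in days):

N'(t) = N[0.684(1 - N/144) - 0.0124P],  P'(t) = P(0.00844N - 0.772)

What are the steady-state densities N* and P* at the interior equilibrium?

From dP/dt = 0 with P > 0: 0.00844N* = 0.772, so N* = 91.5.
Substitute into dN/dt = 0: 0.684(1 - 91.5/144) = 0.0124P*.
The bracket is 0.365, giving P* = 0.25/0.0124 = 20.1.

N* ≈ 91.5, P* ≈ 20.1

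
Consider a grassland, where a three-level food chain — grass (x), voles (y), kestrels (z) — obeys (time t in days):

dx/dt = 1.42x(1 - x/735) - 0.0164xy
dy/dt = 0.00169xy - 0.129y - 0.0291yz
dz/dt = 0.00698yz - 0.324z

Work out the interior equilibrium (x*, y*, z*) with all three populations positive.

x* ≈ 341, y* ≈ 46.4, z* ≈ 15.4

From dz/dt = 0: 0.00698y* = 0.324, so y* = 46.4.
From dx/dt = 0: 1.42(1 - x*/735) = 0.0164·46.4, giving x* = 735·(1 - 0.536) = 341.
From dy/dt = 0: 0.00169·341 - 0.129 = 0.0291z*, so z* = 0.447/0.0291 = 15.4.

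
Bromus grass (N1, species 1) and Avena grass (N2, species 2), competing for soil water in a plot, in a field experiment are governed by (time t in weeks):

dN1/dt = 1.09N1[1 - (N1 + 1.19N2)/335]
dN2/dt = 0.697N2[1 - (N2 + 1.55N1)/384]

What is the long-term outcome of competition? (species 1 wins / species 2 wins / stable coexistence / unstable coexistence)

Compare the nullcline intercepts: K1/α12 = 335/1.19 = 282 < K2 = 384; K2/α21 = 384/1.55 = 248 < K1 = 335.
Since both are reversed, neither can invade when rare; the interior point is a saddle.

unstable coexistence (outcome depends on initial conditions)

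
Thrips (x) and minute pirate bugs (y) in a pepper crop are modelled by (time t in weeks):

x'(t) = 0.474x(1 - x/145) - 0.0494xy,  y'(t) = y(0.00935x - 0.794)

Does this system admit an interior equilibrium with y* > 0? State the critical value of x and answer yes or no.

Threshold x = 84.9; K > 84.9, so yes, the predator persists.

The predator equation gives dy/dt > 0 only when x > 0.794/0.00935 = 84.9.
Without the predator, x → K = 145. Since 145 > 84.9, the predator can invade and persist.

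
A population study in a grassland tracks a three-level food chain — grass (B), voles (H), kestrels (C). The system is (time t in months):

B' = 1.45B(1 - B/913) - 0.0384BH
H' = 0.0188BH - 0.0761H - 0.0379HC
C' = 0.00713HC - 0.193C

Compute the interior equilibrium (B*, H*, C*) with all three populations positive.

B* ≈ 259, H* ≈ 27.1, C* ≈ 126

From dC/dt = 0: 0.00713H* = 0.193, so H* = 27.1.
From dB/dt = 0: 1.45(1 - B*/913) = 0.0384·27.1, giving B* = 913·(1 - 0.717) = 259.
From dH/dt = 0: 0.0188·259 - 0.0761 = 0.0379C*, so C* = 4.78/0.0379 = 126.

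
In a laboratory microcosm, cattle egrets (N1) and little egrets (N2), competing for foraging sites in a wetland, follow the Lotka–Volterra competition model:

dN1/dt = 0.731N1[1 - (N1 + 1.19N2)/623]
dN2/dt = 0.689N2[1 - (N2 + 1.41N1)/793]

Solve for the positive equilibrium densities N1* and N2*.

Setting both brackets to zero gives the nullclines N1 + 1.19N2 = 623 and 1.41N1 + N2 = 793.
Substituting N2 = 793 - 1.41N1 into the first: N1(1 - 1.19·1.41) = 623 - 1.19·793.
So N1* = -321/-0.678 = 473, and then N2* = 793 - 1.41·473 = 126.

N1* ≈ 473, N2* ≈ 126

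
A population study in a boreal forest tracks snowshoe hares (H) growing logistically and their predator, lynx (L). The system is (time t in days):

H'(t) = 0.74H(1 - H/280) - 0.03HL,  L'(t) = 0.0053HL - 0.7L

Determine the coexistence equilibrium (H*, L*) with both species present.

H* ≈ 132, L* ≈ 13

From dL/dt = 0 with L > 0: 0.0053H* = 0.7, so H* = 132.
Substitute into dH/dt = 0: 0.74(1 - 132/280) = 0.03L*.
The bracket is 0.528, giving L* = 0.391/0.03 = 13.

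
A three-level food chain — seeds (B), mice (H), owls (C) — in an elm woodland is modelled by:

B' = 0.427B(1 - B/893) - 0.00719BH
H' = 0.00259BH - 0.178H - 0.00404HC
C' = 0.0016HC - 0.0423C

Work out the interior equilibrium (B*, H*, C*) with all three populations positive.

From dC/dt = 0: 0.0016H* = 0.0423, so H* = 26.4.
From dB/dt = 0: 0.427(1 - B*/893) = 0.00719·26.4, giving B* = 893·(1 - 0.445) = 495.
From dH/dt = 0: 0.00259·495 - 0.178 = 0.00404C*, so C* = 1.11/0.00404 = 274.

B* ≈ 495, H* ≈ 26.4, C* ≈ 274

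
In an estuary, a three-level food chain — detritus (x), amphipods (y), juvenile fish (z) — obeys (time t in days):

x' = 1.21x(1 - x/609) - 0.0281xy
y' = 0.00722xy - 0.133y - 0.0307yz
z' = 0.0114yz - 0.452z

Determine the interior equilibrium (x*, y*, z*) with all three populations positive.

From dz/dt = 0: 0.0114y* = 0.452, so y* = 39.6.
From dx/dt = 0: 1.21(1 - x*/609) = 0.0281·39.6, giving x* = 609·(1 - 0.921) = 48.2.
From dy/dt = 0: 0.00722·48.2 - 0.133 = 0.0307z*, so z* = 0.215/0.0307 = 7.01.

x* ≈ 48.2, y* ≈ 39.6, z* ≈ 7.01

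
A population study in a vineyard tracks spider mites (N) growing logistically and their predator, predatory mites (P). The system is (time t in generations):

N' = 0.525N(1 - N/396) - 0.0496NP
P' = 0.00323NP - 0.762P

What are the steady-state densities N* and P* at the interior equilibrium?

From dP/dt = 0 with P > 0: 0.00323N* = 0.762, so N* = 236.
Substitute into dN/dt = 0: 0.525(1 - 236/396) = 0.0496P*.
The bracket is 0.404, giving P* = 0.212/0.0496 = 4.28.

N* ≈ 236, P* ≈ 4.28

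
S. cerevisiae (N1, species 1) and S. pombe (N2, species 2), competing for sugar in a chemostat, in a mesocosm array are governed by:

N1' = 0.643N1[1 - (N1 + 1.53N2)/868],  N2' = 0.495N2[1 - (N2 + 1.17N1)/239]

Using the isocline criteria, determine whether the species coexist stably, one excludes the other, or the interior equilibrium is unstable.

Compare the nullcline intercepts: K1/α12 = 868/1.53 = 567 > K2 = 239; K2/α21 = 239/1.17 = 204 < K1 = 868.
Since the inequalities point opposite ways, species 1 can invade but species 2 cannot.

species 1 excludes species 2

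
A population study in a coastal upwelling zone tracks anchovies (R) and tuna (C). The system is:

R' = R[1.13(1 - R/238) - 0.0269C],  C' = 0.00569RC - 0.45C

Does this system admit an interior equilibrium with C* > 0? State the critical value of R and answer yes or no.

Threshold R = 79.1; K > 79.1, so yes, the predator persists.

The predator equation gives dC/dt > 0 only when R > 0.45/0.00569 = 79.1.
Without the predator, R → K = 238. Since 238 > 79.1, the predator can invade and persist.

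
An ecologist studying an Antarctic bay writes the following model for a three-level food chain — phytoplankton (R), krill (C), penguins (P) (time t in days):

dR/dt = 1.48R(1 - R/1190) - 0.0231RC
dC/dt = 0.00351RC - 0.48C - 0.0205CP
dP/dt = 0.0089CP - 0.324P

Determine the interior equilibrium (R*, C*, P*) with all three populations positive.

From dP/dt = 0: 0.0089C* = 0.324, so C* = 36.4.
From dR/dt = 0: 1.48(1 - R*/1190) = 0.0231·36.4, giving R* = 1190·(1 - 0.568) = 514.
From dC/dt = 0: 0.00351·514 - 0.48 = 0.0205P*, so P* = 1.32/0.0205 = 64.6.

R* ≈ 514, C* ≈ 36.4, P* ≈ 64.6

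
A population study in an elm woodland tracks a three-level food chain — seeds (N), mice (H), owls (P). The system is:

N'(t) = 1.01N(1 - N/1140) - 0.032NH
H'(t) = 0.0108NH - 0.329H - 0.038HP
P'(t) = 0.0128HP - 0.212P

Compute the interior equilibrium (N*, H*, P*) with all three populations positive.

N* ≈ 542, H* ≈ 16.6, P* ≈ 145

From dP/dt = 0: 0.0128H* = 0.212, so H* = 16.6.
From dN/dt = 0: 1.01(1 - N*/1140) = 0.032·16.6, giving N* = 1140·(1 - 0.525) = 542.
From dH/dt = 0: 0.0108·542 - 0.329 = 0.038P*, so P* = 5.52/0.038 = 145.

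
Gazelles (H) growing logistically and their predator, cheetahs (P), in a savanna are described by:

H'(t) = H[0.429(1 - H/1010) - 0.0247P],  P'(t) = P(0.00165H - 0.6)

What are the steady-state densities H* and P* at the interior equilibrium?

From dP/dt = 0 with P > 0: 0.00165H* = 0.6, so H* = 364.
Substitute into dH/dt = 0: 0.429(1 - 364/1010) = 0.0247P*.
The bracket is 0.64, giving P* = 0.275/0.0247 = 11.1.

H* ≈ 364, P* ≈ 11.1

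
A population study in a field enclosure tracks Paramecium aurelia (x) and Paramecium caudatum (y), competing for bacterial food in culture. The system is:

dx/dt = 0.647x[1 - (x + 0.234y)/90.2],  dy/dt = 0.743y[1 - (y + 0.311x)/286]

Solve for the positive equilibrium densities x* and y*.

x* ≈ 25.1, y* ≈ 278

Setting both brackets to zero gives the nullclines x + 0.234y = 90.2 and 0.311x + y = 286.
Substituting y = 286 - 0.311x into the first: x(1 - 0.234·0.311) = 90.2 - 0.234·286.
So x* = 23.3/0.927 = 25.1, and then y* = 286 - 0.311·25.1 = 278.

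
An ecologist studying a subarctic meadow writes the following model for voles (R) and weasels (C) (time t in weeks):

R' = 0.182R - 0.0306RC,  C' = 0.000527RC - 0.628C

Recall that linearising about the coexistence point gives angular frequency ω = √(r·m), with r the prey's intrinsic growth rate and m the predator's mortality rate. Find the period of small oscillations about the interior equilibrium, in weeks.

Here r = 0.182 and m = 0.628, so r·m = 0.114.
ω = √0.114 = 0.338 per week, hence T = 2π/ω ≈ 18.6 weeks.

T ≈ 18.6 weeks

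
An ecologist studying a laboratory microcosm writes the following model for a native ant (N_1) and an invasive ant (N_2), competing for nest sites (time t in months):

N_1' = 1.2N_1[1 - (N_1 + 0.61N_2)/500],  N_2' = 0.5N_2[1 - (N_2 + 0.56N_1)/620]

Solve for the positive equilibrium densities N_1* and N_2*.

Setting both brackets to zero gives the nullclines N_1 + 0.61N_2 = 500 and 0.56N_1 + N_2 = 620.
Substituting N_2 = 620 - 0.56N_1 into the first: N_1(1 - 0.61·0.56) = 500 - 0.61·620.
So N_1* = 122/0.658 = 185, and then N_2* = 620 - 0.56·185 = 516.

N_1* ≈ 185, N_2* ≈ 516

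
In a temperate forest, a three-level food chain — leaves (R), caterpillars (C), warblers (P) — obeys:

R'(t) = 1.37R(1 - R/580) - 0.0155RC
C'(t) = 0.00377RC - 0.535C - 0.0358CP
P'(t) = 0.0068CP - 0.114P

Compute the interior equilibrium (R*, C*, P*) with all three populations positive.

R* ≈ 470, C* ≈ 16.8, P* ≈ 34.5

From dP/dt = 0: 0.0068C* = 0.114, so C* = 16.8.
From dR/dt = 0: 1.37(1 - R*/580) = 0.0155·16.8, giving R* = 580·(1 - 0.19) = 470.
From dC/dt = 0: 0.00377·470 - 0.535 = 0.0358P*, so P* = 1.24/0.0358 = 34.5.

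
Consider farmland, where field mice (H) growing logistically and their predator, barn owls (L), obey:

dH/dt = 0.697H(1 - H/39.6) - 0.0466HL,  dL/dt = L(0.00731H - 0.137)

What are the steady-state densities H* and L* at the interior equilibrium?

From dL/dt = 0 with L > 0: 0.00731H* = 0.137, so H* = 18.7.
Substitute into dH/dt = 0: 0.697(1 - 18.7/39.6) = 0.0466L*.
The bracket is 0.527, giving L* = 0.367/0.0466 = 7.88.

H* ≈ 18.7, L* ≈ 7.88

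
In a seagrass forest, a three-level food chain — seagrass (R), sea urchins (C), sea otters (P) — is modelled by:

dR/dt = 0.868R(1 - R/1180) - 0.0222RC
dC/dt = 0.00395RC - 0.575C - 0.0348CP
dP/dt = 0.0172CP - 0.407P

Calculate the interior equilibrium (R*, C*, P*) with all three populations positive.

From dP/dt = 0: 0.0172C* = 0.407, so C* = 23.7.
From dR/dt = 0: 0.868(1 - R*/1180) = 0.0222·23.7, giving R* = 1180·(1 - 0.605) = 466.
From dC/dt = 0: 0.00395·466 - 0.575 = 0.0348P*, so P* = 1.27/0.0348 = 36.4.

R* ≈ 466, C* ≈ 23.7, P* ≈ 36.4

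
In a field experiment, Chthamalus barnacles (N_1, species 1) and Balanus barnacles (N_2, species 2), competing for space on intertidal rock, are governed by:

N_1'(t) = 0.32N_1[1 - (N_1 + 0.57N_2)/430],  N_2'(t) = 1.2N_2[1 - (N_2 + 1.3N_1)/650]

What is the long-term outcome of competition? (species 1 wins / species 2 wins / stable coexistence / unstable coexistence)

Compare the nullcline intercepts: K1/α12 = 430/0.57 = 754 > K2 = 650; K2/α21 = 650/1.3 = 500 > K1 = 430.
Since both inequalities hold, each species can invade when rare, so the interior equilibrium is stable.

stable coexistence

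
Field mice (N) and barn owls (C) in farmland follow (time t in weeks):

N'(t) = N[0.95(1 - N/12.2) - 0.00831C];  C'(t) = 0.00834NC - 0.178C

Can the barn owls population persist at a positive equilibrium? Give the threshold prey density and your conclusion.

Threshold N = 21.3; K < 21.3, so no, the predator goes extinct.

The predator equation gives dC/dt > 0 only when N > 0.178/0.00834 = 21.3.
Without the predator, N → K = 12.2. Since 12.2 < 21.3, the predator cannot invade.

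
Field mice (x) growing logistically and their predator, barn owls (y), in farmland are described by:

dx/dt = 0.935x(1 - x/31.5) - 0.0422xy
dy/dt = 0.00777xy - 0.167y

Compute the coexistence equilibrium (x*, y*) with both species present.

From dy/dt = 0 with y > 0: 0.00777x* = 0.167, so x* = 21.5.
Substitute into dx/dt = 0: 0.935(1 - 21.5/31.5) = 0.0422y*.
The bracket is 0.318, giving y* = 0.297/0.0422 = 7.04.

x* ≈ 21.5, y* ≈ 7.04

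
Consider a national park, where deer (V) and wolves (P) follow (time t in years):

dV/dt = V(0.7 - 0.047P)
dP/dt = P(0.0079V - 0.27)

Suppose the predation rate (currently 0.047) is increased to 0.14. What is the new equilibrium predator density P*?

At the interior fixed point, setting dV/dt = 0 with V > 0 fixes P* = (prey growth rate)/(VP coefficient) — independent of the other coefficients.
With the change, P* = 0.7/0.14 = 5; it falls from 14.9.

P* ≈ 5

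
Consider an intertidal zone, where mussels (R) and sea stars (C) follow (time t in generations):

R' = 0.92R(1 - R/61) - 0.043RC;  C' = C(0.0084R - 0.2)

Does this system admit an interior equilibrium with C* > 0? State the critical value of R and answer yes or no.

The predator equation gives dC/dt > 0 only when R > 0.2/0.0084 = 23.8.
Without the predator, R → K = 61. Since 61 > 23.8, the predator can invade and persist.

Threshold R = 23.8; K > 23.8, so yes, the predator persists.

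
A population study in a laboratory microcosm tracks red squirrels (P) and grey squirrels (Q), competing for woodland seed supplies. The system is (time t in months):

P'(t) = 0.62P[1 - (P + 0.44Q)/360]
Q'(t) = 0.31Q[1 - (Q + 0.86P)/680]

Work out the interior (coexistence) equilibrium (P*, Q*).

P* ≈ 97.8, Q* ≈ 596

Setting both brackets to zero gives the nullclines P + 0.44Q = 360 and 0.86P + Q = 680.
Substituting Q = 680 - 0.86P into the first: P(1 - 0.44·0.86) = 360 - 0.44·680.
So P* = 60.8/0.622 = 97.8, and then Q* = 680 - 0.86·97.8 = 596.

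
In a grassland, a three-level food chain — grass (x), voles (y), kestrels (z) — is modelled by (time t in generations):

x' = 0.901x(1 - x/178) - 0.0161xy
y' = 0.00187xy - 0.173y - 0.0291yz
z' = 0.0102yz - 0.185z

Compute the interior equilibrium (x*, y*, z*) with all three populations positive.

From dz/dt = 0: 0.0102y* = 0.185, so y* = 18.1.
From dx/dt = 0: 0.901(1 - x*/178) = 0.0161·18.1, giving x* = 178·(1 - 0.324) = 120.
From dy/dt = 0: 0.00187·120 - 0.173 = 0.0291z*, so z* = 0.052/0.0291 = 1.79.

x* ≈ 120, y* ≈ 18.1, z* ≈ 1.79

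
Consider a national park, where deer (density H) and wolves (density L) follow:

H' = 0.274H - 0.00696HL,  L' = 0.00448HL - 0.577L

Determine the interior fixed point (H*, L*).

Set dL/dt = 0 with L > 0: 0.00448H - 0.577 = 0, so H* = 0.577/0.00448 = 129.
Set dH/dt = 0 with H > 0: 0.274 - 0.00696L = 0, so L* = 0.274/0.00696 = 39.4.

H* ≈ 129, L* ≈ 39.4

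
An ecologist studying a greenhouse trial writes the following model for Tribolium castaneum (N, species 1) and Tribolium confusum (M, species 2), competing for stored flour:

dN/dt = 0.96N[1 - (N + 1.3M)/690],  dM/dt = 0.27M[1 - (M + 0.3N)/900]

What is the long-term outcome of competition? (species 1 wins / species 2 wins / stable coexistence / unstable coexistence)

Compare the nullcline intercepts: K1/α12 = 690/1.3 = 531 < K2 = 900; K2/α21 = 900/0.3 = 3000 > K1 = 690.
Since the inequalities point opposite ways, species 2 can invade but species 1 cannot.

species 2 excludes species 1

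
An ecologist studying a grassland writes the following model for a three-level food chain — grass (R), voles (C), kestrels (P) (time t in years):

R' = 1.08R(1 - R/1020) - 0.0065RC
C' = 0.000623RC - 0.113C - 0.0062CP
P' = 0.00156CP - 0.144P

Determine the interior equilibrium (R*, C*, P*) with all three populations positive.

R* ≈ 453, C* ≈ 92.3, P* ≈ 27.3

From dP/dt = 0: 0.00156C* = 0.144, so C* = 92.3.
From dR/dt = 0: 1.08(1 - R*/1020) = 0.0065·92.3, giving R* = 1020·(1 - 0.556) = 453.
From dC/dt = 0: 0.000623·453 - 0.113 = 0.0062P*, so P* = 0.169/0.0062 = 27.3.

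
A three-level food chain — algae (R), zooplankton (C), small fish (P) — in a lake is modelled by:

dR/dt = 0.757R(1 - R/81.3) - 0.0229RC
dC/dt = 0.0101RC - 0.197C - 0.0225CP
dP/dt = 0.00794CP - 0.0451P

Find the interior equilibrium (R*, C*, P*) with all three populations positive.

From dP/dt = 0: 0.00794C* = 0.0451, so C* = 5.68.
From dR/dt = 0: 0.757(1 - R*/81.3) = 0.0229·5.68, giving R* = 81.3·(1 - 0.172) = 67.3.
From dC/dt = 0: 0.0101·67.3 - 0.197 = 0.0225P*, so P* = 0.483/0.0225 = 21.5.

R* ≈ 67.3, C* ≈ 5.68, P* ≈ 21.5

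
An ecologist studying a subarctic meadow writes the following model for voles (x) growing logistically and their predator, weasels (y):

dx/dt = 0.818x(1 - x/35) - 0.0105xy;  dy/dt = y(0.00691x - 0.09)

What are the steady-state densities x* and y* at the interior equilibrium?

From dy/dt = 0 with y > 0: 0.00691x* = 0.09, so x* = 13.
Substitute into dx/dt = 0: 0.818(1 - 13/35) = 0.0105y*.
The bracket is 0.628, giving y* = 0.514/0.0105 = 48.9.

x* ≈ 13, y* ≈ 48.9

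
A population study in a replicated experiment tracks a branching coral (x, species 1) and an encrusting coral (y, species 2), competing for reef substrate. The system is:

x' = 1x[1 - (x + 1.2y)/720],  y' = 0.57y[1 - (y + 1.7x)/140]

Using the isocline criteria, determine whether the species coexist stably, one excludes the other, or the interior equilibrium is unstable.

Compare the nullcline intercepts: K1/α12 = 720/1.2 = 600 > K2 = 140; K2/α21 = 140/1.7 = 82.4 < K1 = 720.
Since the inequalities point opposite ways, species 1 can invade but species 2 cannot.

species 1 excludes species 2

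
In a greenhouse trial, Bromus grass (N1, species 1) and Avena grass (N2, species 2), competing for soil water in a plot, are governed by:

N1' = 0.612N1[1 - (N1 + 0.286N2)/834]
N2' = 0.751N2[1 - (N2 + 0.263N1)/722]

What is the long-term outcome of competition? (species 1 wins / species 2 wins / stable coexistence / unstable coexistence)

Compare the nullcline intercepts: K1/α12 = 834/0.286 = 2920 > K2 = 722; K2/α21 = 722/0.263 = 2750 > K1 = 834.
Since both inequalities hold, each species can invade when rare, so the interior equilibrium is stable.

stable coexistence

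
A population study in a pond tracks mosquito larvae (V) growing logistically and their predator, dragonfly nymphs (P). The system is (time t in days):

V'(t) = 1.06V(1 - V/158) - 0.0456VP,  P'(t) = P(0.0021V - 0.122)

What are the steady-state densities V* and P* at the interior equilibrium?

From dP/dt = 0 with P > 0: 0.0021V* = 0.122, so V* = 58.1.
Substitute into dV/dt = 0: 1.06(1 - 58.1/158) = 0.0456P*.
The bracket is 0.632, giving P* = 0.67/0.0456 = 14.7.

V* ≈ 58.1, P* ≈ 14.7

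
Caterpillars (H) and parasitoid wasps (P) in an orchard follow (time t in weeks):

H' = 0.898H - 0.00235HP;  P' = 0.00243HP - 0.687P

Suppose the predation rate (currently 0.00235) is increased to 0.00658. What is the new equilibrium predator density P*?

At the interior fixed point, setting dH/dt = 0 with H > 0 fixes P* = (prey growth rate)/(HP coefficient) — independent of the other coefficients.
With the change, P* = 0.898/0.00658 = 136; it falls from 382.

P* ≈ 136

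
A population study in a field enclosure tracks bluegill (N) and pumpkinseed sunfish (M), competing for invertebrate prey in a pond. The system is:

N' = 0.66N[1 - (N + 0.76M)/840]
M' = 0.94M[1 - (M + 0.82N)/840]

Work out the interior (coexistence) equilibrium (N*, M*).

N* ≈ 535, M* ≈ 401

Setting both brackets to zero gives the nullclines N + 0.76M = 840 and 0.82N + M = 840.
Substituting M = 840 - 0.82N into the first: N(1 - 0.76·0.82) = 840 - 0.76·840.
So N* = 202/0.377 = 535, and then M* = 840 - 0.82·535 = 401.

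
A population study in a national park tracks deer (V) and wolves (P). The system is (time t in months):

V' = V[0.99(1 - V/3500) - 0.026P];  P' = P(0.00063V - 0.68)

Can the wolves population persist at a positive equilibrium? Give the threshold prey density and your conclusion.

Threshold V = 1080; K > 1080, so yes, the predator persists.

The predator equation gives dP/dt > 0 only when V > 0.68/0.00063 = 1080.
Without the predator, V → K = 3500. Since 3500 > 1080, the predator can invade and persist.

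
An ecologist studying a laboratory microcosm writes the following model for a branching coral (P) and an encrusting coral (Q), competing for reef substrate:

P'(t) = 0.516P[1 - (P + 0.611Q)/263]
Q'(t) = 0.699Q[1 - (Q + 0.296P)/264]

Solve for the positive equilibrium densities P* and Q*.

P* ≈ 124, Q* ≈ 227

Setting both brackets to zero gives the nullclines P + 0.611Q = 263 and 0.296P + Q = 264.
Substituting Q = 264 - 0.296P into the first: P(1 - 0.611·0.296) = 263 - 0.611·264.
So P* = 102/0.819 = 124, and then Q* = 264 - 0.296·124 = 227.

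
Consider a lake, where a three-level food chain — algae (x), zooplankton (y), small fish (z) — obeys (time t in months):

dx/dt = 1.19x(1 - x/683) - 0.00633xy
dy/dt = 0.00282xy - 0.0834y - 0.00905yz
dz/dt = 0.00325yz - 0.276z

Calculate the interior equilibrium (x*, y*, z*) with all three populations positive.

x* ≈ 374, y* ≈ 84.9, z* ≈ 107

From dz/dt = 0: 0.00325y* = 0.276, so y* = 84.9.
From dx/dt = 0: 1.19(1 - x*/683) = 0.00633·84.9, giving x* = 683·(1 - 0.452) = 374.
From dy/dt = 0: 0.00282·374 - 0.0834 = 0.00905z*, so z* = 0.973/0.00905 = 107.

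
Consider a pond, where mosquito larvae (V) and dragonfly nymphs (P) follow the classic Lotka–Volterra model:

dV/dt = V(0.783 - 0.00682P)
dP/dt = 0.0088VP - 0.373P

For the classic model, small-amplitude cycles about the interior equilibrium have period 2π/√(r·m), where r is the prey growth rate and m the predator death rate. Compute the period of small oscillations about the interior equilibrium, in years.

Here r = 0.783 and m = 0.373, so r·m = 0.292.
ω = √0.292 = 0.54 per year, hence T = 2π/ω ≈ 11.6 years.

T ≈ 11.6 years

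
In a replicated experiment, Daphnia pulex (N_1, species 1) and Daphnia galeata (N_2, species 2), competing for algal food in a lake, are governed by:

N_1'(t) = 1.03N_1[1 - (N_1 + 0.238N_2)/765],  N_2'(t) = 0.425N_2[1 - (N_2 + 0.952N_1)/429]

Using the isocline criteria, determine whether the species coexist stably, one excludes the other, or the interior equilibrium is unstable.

Compare the nullcline intercepts: K1/α12 = 765/0.238 = 3210 > K2 = 429; K2/α21 = 429/0.952 = 451 < K1 = 765.
Since the inequalities point opposite ways, species 1 can invade but species 2 cannot.

species 1 excludes species 2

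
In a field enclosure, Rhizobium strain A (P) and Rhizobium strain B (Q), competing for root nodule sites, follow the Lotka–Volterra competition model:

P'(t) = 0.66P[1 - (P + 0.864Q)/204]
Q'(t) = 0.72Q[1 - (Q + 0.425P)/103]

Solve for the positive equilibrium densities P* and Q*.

P* ≈ 182, Q* ≈ 25.8

Setting both brackets to zero gives the nullclines P + 0.864Q = 204 and 0.425P + Q = 103.
Substituting Q = 103 - 0.425P into the first: P(1 - 0.864·0.425) = 204 - 0.864·103.
So P* = 115/0.633 = 182, and then Q* = 103 - 0.425·182 = 25.8.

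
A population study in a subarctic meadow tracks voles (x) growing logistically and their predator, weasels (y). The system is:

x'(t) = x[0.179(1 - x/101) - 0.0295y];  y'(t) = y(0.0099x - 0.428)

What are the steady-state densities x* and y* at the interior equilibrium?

x* ≈ 43.2, y* ≈ 3.47

From dy/dt = 0 with y > 0: 0.0099x* = 0.428, so x* = 43.2.
Substitute into dx/dt = 0: 0.179(1 - 43.2/101) = 0.0295y*.
The bracket is 0.572, giving y* = 0.102/0.0295 = 3.47.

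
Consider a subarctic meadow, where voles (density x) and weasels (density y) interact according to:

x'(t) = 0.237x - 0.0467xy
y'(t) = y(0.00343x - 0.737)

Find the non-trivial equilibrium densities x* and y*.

x* ≈ 215, y* ≈ 5.07

Set dy/dt = 0 with y > 0: 0.00343x - 0.737 = 0, so x* = 0.737/0.00343 = 215.
Set dx/dt = 0 with x > 0: 0.237 - 0.0467y = 0, so y* = 0.237/0.0467 = 5.07.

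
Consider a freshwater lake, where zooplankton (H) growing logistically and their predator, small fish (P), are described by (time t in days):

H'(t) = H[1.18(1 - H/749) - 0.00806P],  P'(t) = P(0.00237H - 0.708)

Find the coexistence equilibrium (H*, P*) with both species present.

From dP/dt = 0 with P > 0: 0.00237H* = 0.708, so H* = 299.
Substitute into dH/dt = 0: 1.18(1 - 299/749) = 0.00806P*.
The bracket is 0.601, giving P* = 0.709/0.00806 = 88.

H* ≈ 299, P* ≈ 88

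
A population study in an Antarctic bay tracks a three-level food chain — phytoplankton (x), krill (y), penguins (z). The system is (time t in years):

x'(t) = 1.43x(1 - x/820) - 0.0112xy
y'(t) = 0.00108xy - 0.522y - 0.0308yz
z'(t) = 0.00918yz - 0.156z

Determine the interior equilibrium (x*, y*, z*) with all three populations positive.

From dz/dt = 0: 0.00918y* = 0.156, so y* = 17.
From dx/dt = 0: 1.43(1 - x*/820) = 0.0112·17, giving x* = 820·(1 - 0.133) = 711.
From dy/dt = 0: 0.00108·711 - 0.522 = 0.0308z*, so z* = 0.246/0.0308 = 7.98.

x* ≈ 711, y* ≈ 17, z* ≈ 7.98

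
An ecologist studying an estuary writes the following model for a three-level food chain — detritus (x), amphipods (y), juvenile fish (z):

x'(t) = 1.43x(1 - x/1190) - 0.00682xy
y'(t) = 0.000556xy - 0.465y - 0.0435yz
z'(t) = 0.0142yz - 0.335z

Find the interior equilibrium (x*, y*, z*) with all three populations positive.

From dz/dt = 0: 0.0142y* = 0.335, so y* = 23.6.
From dx/dt = 0: 1.43(1 - x*/1190) = 0.00682·23.6, giving x* = 1190·(1 - 0.113) = 1060.
From dy/dt = 0: 0.000556·1060 - 0.465 = 0.0435z*, so z* = 0.122/0.0435 = 2.81.

x* ≈ 1060, y* ≈ 23.6, z* ≈ 2.81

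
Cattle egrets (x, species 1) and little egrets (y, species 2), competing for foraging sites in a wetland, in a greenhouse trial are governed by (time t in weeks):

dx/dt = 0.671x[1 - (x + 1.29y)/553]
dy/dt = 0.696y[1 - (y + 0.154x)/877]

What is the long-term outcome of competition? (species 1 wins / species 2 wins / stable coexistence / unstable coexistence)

Compare the nullcline intercepts: K1/α12 = 553/1.29 = 429 < K2 = 877; K2/α21 = 877/0.154 = 5690 > K1 = 553.
Since the inequalities point opposite ways, species 2 can invade but species 1 cannot.

species 2 excludes species 1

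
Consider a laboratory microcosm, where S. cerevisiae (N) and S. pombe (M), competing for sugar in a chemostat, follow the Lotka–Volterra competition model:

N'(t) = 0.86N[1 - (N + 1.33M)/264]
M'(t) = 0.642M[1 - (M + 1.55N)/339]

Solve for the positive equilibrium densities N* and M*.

N* ≈ 176, M* ≈ 66.1

Setting both brackets to zero gives the nullclines N + 1.33M = 264 and 1.55N + M = 339.
Substituting M = 339 - 1.55N into the first: N(1 - 1.33·1.55) = 264 - 1.33·339.
So N* = -187/-1.06 = 176, and then M* = 339 - 1.55·176 = 66.1.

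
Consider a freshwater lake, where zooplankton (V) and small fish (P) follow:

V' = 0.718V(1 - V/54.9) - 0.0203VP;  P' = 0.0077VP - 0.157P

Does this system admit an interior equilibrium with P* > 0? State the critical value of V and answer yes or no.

The predator equation gives dP/dt > 0 only when V > 0.157/0.0077 = 20.4.
Without the predator, V → K = 54.9. Since 54.9 > 20.4, the predator can invade and persist.

Threshold V = 20.4; K > 20.4, so yes, the predator persists.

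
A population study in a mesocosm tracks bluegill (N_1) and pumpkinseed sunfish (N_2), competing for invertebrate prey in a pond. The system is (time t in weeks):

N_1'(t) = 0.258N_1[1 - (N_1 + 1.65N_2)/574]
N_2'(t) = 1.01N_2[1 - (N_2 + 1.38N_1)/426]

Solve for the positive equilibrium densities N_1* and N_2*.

N_1* ≈ 101, N_2* ≈ 287

Setting both brackets to zero gives the nullclines N_1 + 1.65N_2 = 574 and 1.38N_1 + N_2 = 426.
Substituting N_2 = 426 - 1.38N_1 into the first: N_1(1 - 1.65·1.38) = 574 - 1.65·426.
So N_1* = -129/-1.28 = 101, and then N_2* = 426 - 1.38·101 = 287.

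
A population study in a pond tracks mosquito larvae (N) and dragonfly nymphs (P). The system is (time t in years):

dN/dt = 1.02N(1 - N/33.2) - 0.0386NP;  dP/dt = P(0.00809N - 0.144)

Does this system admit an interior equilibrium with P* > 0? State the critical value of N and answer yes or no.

The predator equation gives dP/dt > 0 only when N > 0.144/0.00809 = 17.8.
Without the predator, N → K = 33.2. Since 33.2 > 17.8, the predator can invade and persist.

Threshold N = 17.8; K > 17.8, so yes, the predator persists.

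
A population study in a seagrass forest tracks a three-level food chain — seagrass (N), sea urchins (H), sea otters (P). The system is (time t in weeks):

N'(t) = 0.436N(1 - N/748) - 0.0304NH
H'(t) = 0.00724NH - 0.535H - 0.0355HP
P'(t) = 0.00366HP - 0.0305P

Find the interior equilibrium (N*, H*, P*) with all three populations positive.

N* ≈ 313, H* ≈ 8.33, P* ≈ 48.8

From dP/dt = 0: 0.00366H* = 0.0305, so H* = 8.33.
From dN/dt = 0: 0.436(1 - N*/748) = 0.0304·8.33, giving N* = 748·(1 - 0.581) = 313.
From dH/dt = 0: 0.00724·313 - 0.535 = 0.0355P*, so P* = 1.73/0.0355 = 48.8.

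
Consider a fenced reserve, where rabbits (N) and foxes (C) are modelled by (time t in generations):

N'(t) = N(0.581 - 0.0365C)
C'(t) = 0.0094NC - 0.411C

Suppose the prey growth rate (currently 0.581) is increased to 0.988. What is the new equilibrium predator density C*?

C* ≈ 27.1

At the interior fixed point, setting dN/dt = 0 with N > 0 fixes C* = (prey growth rate)/(NC coefficient) — independent of the other coefficients.
With the change, C* = 0.988/0.0365 = 27.1; it rises from 15.9.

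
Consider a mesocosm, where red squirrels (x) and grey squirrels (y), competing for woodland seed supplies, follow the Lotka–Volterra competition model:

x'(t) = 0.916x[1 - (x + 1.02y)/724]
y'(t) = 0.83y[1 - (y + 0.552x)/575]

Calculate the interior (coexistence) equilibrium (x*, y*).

x* ≈ 315, y* ≈ 401

Setting both brackets to zero gives the nullclines x + 1.02y = 724 and 0.552x + y = 575.
Substituting y = 575 - 0.552x into the first: x(1 - 1.02·0.552) = 724 - 1.02·575.
So x* = 138/0.437 = 315, and then y* = 575 - 0.552·315 = 401.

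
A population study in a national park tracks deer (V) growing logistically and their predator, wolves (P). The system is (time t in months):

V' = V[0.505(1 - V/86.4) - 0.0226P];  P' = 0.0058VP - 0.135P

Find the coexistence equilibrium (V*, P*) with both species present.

V* ≈ 23.3, P* ≈ 16.3

From dP/dt = 0 with P > 0: 0.0058V* = 0.135, so V* = 23.3.
Substitute into dV/dt = 0: 0.505(1 - 23.3/86.4) = 0.0226P*.
The bracket is 0.731, giving P* = 0.369/0.0226 = 16.3.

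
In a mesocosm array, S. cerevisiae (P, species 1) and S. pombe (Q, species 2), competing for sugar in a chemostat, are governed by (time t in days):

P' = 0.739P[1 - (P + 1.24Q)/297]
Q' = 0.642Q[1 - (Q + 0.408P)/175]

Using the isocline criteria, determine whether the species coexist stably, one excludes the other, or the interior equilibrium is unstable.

stable coexistence

Compare the nullcline intercepts: K1/α12 = 297/1.24 = 240 > K2 = 175; K2/α21 = 175/0.408 = 429 > K1 = 297.
Since both inequalities hold, each species can invade when rare, so the interior equilibrium is stable.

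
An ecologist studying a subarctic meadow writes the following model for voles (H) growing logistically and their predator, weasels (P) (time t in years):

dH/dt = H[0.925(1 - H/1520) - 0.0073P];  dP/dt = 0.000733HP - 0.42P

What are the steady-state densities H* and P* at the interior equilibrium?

From dP/dt = 0 with P > 0: 0.000733H* = 0.42, so H* = 573.
Substitute into dH/dt = 0: 0.925(1 - 573/1520) = 0.0073P*.
The bracket is 0.623, giving P* = 0.576/0.0073 = 78.9.

H* ≈ 573, P* ≈ 78.9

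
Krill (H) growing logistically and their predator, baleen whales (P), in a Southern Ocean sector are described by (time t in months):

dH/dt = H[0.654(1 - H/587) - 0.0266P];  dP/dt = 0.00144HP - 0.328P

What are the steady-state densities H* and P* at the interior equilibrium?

H* ≈ 228, P* ≈ 15

From dP/dt = 0 with P > 0: 0.00144H* = 0.328, so H* = 228.
Substitute into dH/dt = 0: 0.654(1 - 228/587) = 0.0266P*.
The bracket is 0.612, giving P* = 0.4/0.0266 = 15.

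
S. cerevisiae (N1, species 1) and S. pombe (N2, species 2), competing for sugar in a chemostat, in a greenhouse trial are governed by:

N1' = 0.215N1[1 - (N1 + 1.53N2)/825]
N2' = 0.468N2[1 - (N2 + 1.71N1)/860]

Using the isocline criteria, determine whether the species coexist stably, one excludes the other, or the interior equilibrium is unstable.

unstable coexistence (outcome depends on initial conditions)

Compare the nullcline intercepts: K1/α12 = 825/1.53 = 539 < K2 = 860; K2/α21 = 860/1.71 = 503 < K1 = 825.
Since both are reversed, neither can invade when rare; the interior point is a saddle.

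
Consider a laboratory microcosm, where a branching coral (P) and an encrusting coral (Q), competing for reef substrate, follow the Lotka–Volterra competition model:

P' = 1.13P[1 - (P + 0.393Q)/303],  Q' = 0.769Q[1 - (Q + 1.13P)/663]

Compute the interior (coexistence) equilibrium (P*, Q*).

P* ≈ 76.3, Q* ≈ 577

Setting both brackets to zero gives the nullclines P + 0.393Q = 303 and 1.13P + Q = 663.
Substituting Q = 663 - 1.13P into the first: P(1 - 0.393·1.13) = 303 - 0.393·663.
So P* = 42.4/0.556 = 76.3, and then Q* = 663 - 1.13·76.3 = 577.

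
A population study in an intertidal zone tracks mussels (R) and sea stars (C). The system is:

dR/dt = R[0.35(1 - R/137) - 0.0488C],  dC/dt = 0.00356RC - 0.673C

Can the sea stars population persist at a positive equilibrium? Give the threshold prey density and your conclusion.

The predator equation gives dC/dt > 0 only when R > 0.673/0.00356 = 189.
Without the predator, R → K = 137. Since 137 < 189, the predator cannot invade.

Threshold R = 189; K < 189, so no, the predator goes extinct.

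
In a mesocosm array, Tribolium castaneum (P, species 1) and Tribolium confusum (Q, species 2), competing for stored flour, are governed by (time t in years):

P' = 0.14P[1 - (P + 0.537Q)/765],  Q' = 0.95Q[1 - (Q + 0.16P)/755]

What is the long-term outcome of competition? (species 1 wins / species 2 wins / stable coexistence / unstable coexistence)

Compare the nullcline intercepts: K1/α12 = 765/0.537 = 1420 > K2 = 755; K2/α21 = 755/0.16 = 4720 > K1 = 765.
Since both inequalities hold, each species can invade when rare, so the interior equilibrium is stable.

stable coexistence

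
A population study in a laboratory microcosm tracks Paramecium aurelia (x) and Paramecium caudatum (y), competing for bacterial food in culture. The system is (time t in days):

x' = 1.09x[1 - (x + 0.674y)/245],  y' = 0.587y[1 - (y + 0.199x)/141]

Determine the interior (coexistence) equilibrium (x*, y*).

Setting both brackets to zero gives the nullclines x + 0.674y = 245 and 0.199x + y = 141.
Substituting y = 141 - 0.199x into the first: x(1 - 0.674·0.199) = 245 - 0.674·141.
So x* = 150/0.866 = 173, and then y* = 141 - 0.199·173 = 107.

x* ≈ 173, y* ≈ 107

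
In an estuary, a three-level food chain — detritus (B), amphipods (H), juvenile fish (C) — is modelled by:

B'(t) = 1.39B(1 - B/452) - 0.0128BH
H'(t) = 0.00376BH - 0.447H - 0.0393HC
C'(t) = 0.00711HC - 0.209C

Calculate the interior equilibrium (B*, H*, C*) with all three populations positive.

B* ≈ 330, H* ≈ 29.4, C* ≈ 20.2

From dC/dt = 0: 0.00711H* = 0.209, so H* = 29.4.
From dB/dt = 0: 1.39(1 - B*/452) = 0.0128·29.4, giving B* = 452·(1 - 0.271) = 330.
From dH/dt = 0: 0.00376·330 - 0.447 = 0.0393C*, so C* = 0.792/0.0393 = 20.2.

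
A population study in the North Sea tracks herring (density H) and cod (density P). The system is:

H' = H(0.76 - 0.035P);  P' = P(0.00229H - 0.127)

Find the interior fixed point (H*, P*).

H* ≈ 55.5, P* ≈ 21.7

Set dP/dt = 0 with P > 0: 0.00229H - 0.127 = 0, so H* = 0.127/0.00229 = 55.5.
Set dH/dt = 0 with H > 0: 0.76 - 0.035P = 0, so P* = 0.76/0.035 = 21.7.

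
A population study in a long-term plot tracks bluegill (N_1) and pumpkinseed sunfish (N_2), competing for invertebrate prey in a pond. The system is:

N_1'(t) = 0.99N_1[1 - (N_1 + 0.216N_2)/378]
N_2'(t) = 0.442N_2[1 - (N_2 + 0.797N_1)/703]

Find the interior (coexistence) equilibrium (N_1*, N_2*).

N_1* ≈ 273, N_2* ≈ 485

Setting both brackets to zero gives the nullclines N_1 + 0.216N_2 = 378 and 0.797N_1 + N_2 = 703.
Substituting N_2 = 703 - 0.797N_1 into the first: N_1(1 - 0.216·0.797) = 378 - 0.216·703.
So N_1* = 226/0.828 = 273, and then N_2* = 703 - 0.797·273 = 485.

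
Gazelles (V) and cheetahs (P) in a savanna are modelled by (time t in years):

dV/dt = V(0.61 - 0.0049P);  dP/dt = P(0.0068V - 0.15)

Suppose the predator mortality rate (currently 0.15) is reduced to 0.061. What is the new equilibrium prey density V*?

At the interior fixed point, setting dP/dt = 0 with P > 0 fixes V* = (predator death rate)/(VP coefficient) — independent of the other coefficients.
With the change, V* = 0.061/0.0068 = 8.97; it falls from 22.1.

V* ≈ 8.97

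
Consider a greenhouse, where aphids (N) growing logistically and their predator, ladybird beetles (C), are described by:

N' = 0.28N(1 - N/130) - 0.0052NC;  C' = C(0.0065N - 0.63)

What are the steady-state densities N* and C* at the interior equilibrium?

From dC/dt = 0 with C > 0: 0.0065N* = 0.63, so N* = 96.9.
Substitute into dN/dt = 0: 0.28(1 - 96.9/130) = 0.0052C*.
The bracket is 0.254, giving C* = 0.0712/0.0052 = 13.7.

N* ≈ 96.9, C* ≈ 13.7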